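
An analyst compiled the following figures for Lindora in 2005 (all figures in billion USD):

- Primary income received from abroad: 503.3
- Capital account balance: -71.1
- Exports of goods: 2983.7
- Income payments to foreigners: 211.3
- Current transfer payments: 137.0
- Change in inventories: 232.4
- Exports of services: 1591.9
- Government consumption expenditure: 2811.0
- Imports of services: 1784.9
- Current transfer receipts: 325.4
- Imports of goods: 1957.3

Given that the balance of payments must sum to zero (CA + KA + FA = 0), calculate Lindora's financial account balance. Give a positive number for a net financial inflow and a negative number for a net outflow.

Goods balance = 2983.7 - 1957.3 = 1026.4
Services balance = 1591.9 - 1784.9 = -193.0
Trade balance (goods + services) = 1026.4 + (-193.0) = 833.4
Net primary income = 503.3 - 211.3 = 292.0
Net secondary income = 325.4 - 137.0 = 188.4
Current account = 833.4 + 292.0 + 188.4 = 1313.8
Financial account = -(1313.8 + (-71.1)) = -1242.7

-1242.7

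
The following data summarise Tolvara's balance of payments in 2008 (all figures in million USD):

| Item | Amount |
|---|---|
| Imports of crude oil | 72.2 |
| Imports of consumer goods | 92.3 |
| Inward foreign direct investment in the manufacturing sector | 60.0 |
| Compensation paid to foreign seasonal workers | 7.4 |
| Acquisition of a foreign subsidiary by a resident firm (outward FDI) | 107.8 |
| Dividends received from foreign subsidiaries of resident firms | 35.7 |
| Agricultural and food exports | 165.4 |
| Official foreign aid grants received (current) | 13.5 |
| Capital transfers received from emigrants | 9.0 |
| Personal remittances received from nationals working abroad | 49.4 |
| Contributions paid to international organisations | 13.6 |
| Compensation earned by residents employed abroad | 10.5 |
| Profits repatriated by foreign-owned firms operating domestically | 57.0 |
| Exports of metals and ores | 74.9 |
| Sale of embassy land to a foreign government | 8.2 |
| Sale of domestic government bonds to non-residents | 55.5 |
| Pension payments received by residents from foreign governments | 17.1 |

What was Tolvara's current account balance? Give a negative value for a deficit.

Goods: -92.3 + 74.9 + 165.4 - 72.2 = 75.8
Primary income: 35.7 - 7.4 + 10.5 - 57.0 = -18.2
Secondary income: 13.5 - 13.6 + 17.1 + 49.4 = 66.4
Current account = 75.8 + (-18.2) + 66.4 = 124.0
(Excluded from the current account — financial account: inward foreign direct investment in the manufacturing sector 60.0, acquisition of a foreign subsidiary by a resident firm (outward FDI) 107.8, sale of domestic government bonds to non-residents 55.5; capital account: capital transfers received from emigrants 9.0, sale of embassy land to a foreign government 8.2.)

124.0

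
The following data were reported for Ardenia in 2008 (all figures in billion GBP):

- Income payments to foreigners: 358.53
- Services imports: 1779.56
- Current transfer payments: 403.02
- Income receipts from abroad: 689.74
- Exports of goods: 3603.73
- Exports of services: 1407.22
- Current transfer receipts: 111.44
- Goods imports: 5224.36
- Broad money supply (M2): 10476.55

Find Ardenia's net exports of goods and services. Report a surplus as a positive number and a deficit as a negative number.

-1992.97

Goods balance = 3603.73 - 5224.36 = -1620.63
Services balance = 1407.22 - 1779.56 = -372.34
Trade balance (goods + services) = -1620.63 + (-372.34) = -1992.97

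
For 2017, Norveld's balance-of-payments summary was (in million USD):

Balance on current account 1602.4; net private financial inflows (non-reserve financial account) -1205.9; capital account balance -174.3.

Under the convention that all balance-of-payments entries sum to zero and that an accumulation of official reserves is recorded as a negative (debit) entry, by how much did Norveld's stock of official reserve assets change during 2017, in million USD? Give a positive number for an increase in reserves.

Official reserve transactions balance = -(1602.4 + (-174.3) + (-1205.9)) = -222.2
An accumulation of reserves is recorded as a debit (negative entry), so the change in the stock of reserves is the negative of that balance.
Change in official reserves = -(-222.2) = 222.2

222.2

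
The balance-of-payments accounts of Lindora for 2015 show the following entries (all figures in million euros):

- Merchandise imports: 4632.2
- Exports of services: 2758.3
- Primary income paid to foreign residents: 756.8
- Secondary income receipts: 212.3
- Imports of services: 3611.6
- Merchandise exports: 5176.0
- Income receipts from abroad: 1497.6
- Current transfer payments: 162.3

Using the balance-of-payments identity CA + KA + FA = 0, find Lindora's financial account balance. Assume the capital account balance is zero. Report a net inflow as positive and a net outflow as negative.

-481.3

Goods balance = 5176.0 - 4632.2 = 543.8
Services balance = 2758.3 - 3611.6 = -853.3
Trade balance (goods + services) = 543.8 + (-853.3) = -309.5
Net primary income = 1497.6 - 756.8 = 740.8
Net secondary income = 212.3 - 162.3 = 50.0
Current account = -309.5 + 740.8 + 50.0 = 481.3
Financial account = -(481.3) = -481.3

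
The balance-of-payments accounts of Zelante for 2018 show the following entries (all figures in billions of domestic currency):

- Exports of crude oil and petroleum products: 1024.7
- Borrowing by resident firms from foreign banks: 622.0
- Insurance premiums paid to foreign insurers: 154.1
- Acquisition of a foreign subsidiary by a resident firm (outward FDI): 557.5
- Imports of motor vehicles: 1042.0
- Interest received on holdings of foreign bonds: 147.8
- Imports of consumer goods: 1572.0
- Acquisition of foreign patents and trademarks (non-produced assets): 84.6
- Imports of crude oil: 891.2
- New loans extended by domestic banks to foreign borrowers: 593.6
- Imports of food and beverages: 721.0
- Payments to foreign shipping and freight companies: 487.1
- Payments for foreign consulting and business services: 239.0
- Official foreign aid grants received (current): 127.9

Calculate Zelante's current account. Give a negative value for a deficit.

-3806.0

Goods: -721.0 - 1042.0 - 891.2 + 1024.7 - 1572.0 = -3201.5
Services: -487.1 - 239.0 - 154.1 = -880.2
Primary income: 147.8
Secondary income: 127.9
Current account = (-3201.5) + (-880.2) + 147.8 + 127.9 = -3806.0
(Excluded from the current account — financial account: borrowing by resident firms from foreign banks 622.0, acquisition of a foreign subsidiary by a resident firm (outward FDI) 557.5, new loans extended by domestic banks to foreign borrowers 593.6; capital account: acquisition of foreign patents and trademarks (non-produced assets) 84.6.)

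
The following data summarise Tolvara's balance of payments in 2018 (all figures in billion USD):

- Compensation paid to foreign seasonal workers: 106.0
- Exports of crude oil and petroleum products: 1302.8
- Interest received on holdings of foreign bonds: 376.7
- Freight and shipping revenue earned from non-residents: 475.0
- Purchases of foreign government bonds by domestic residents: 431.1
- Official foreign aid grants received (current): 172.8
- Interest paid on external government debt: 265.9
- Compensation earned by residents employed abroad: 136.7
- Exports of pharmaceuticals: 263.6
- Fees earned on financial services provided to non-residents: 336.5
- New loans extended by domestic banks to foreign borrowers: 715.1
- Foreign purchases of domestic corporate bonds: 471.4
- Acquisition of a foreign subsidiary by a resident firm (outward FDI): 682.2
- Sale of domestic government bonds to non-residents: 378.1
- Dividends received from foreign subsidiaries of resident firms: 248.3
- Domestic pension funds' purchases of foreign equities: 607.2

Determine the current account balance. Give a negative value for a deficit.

2940.5

Goods: 263.6 + 1302.8 = 1566.4
Services: 336.5 + 475.0 = 811.5
Primary income: 248.3 - 106.0 + 376.7 + 136.7 - 265.9 = 389.8
Secondary income: 172.8
Current account = 1566.4 + 811.5 + 389.8 + 172.8 = 2940.5
(Excluded from the current account — financial account: purchases of foreign government bonds by domestic residents 431.1, new loans extended by domestic banks to foreign borrowers 715.1, foreign purchases of domestic corporate bonds 471.4, acquisition of a foreign subsidiary by a resident firm (outward FDI) 682.2, sale of domestic government bonds to non-residents 378.1, domestic pension funds' purchases of foreign equities 607.2.)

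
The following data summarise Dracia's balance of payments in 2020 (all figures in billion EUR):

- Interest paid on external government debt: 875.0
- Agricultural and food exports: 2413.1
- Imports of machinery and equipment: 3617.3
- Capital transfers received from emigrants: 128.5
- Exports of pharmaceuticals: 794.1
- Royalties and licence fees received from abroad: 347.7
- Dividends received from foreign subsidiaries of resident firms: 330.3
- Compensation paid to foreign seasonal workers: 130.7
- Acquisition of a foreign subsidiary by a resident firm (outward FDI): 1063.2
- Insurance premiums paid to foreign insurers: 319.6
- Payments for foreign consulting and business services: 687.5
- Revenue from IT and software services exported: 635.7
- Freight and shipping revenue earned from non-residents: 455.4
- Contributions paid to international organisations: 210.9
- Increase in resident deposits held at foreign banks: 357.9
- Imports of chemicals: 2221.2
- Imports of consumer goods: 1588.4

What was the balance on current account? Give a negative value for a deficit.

-4674.3

Goods: -1588.4 + 2413.1 + 794.1 - 2221.2 - 3617.3 = -4219.7
Services: -687.5 + 635.7 + 347.7 - 319.6 + 455.4 = 431.7
Primary income: -875.0 + 330.3 - 130.7 = -675.4
Secondary income: -210.9
Current account = (-4219.7) + 431.7 + (-675.4) + (-210.9) = -4674.3
(Excluded from the current account — capital account: capital transfers received from emigrants 128.5; financial account: acquisition of a foreign subsidiary by a resident firm (outward FDI) 1063.2, increase in resident deposits held at foreign banks 357.9.)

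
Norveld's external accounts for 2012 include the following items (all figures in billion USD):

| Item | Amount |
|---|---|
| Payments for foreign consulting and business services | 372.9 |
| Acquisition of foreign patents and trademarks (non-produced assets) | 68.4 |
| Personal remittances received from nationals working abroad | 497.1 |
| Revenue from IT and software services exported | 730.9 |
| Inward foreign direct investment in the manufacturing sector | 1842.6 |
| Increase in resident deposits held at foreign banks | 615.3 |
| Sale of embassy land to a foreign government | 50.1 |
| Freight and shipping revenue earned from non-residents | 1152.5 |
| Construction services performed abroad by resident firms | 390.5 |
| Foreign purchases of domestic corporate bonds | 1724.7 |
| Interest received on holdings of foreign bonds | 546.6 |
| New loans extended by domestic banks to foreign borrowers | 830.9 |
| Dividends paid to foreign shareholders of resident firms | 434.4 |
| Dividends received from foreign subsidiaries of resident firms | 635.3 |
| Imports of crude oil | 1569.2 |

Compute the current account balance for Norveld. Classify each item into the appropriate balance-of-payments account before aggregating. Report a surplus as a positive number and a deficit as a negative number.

1576.4

Goods: -1569.2
Services: -372.9 + 730.9 + 390.5 + 1152.5 = 1901.0
Primary income: 635.3 + 546.6 - 434.4 = 747.5
Secondary income: 497.1
Current account = (-1569.2) + 1901.0 + 747.5 + 497.1 = 1576.4
(Excluded from the current account — capital account: acquisition of foreign patents and trademarks (non-produced assets) 68.4, sale of embassy land to a foreign government 50.1; financial account: inward foreign direct investment in the manufacturing sector 1842.6, increase in resident deposits held at foreign banks 615.3, foreign purchases of domestic corporate bonds 1724.7, new loans extended by domestic banks to foreign borrowers 830.9.)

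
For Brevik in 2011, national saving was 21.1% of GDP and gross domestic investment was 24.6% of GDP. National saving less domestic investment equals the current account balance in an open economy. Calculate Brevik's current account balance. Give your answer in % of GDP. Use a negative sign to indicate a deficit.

S - I = CA (net lending to the rest of the world).
CA = S - I = 21.1 - 24.6 = -3.5

-3.5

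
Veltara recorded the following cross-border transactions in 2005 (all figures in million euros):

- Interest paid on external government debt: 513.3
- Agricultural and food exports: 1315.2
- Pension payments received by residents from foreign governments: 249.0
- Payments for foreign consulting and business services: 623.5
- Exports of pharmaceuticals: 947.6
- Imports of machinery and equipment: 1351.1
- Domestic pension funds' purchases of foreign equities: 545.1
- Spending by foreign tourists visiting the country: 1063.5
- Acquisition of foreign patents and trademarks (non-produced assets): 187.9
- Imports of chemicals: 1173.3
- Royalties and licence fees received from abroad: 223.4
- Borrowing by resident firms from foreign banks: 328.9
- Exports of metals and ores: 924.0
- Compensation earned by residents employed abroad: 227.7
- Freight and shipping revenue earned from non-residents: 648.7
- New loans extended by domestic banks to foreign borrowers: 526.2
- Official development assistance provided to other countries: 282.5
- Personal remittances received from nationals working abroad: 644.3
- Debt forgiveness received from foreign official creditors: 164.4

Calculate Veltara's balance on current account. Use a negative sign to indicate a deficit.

Goods: 1315.2 + 924.0 + 947.6 - 1351.1 - 1173.3 = 662.4
Services: 1063.5 + 648.7 + 223.4 - 623.5 = 1312.1
Primary income: 227.7 - 513.3 = -285.6
Secondary income: -282.5 + 644.3 + 249.0 = 610.8
Current account = 662.4 + 1312.1 + (-285.6) + 610.8 = 2299.7
(Excluded from the current account — financial account: domestic pension funds' purchases of foreign equities 545.1, borrowing by resident firms from foreign banks 328.9, new loans extended by domestic banks to foreign borrowers 526.2; capital account: acquisition of foreign patents and trademarks (non-produced assets) 187.9, debt forgiveness received from foreign official creditors 164.4.)

2299.7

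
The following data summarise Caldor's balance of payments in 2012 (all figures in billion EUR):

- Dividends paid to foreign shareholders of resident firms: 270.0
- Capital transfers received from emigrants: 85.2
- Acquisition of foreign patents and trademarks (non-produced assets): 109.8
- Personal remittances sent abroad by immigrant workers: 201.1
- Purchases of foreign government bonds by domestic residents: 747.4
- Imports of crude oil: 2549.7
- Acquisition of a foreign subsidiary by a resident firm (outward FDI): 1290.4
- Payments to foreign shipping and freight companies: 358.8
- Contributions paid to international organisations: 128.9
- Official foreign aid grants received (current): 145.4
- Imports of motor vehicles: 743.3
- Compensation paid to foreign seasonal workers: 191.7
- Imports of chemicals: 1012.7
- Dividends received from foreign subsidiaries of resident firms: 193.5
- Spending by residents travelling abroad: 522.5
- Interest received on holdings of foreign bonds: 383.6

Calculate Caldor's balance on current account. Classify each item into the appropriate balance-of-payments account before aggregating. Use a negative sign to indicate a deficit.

Goods: -2549.7 - 743.3 - 1012.7 = -4305.7
Services: -522.5 - 358.8 = -881.3
Primary income: -270.0 + 193.5 + 383.6 - 191.7 = 115.4
Secondary income: -128.9 + 145.4 - 201.1 = -184.6
Current account = (-4305.7) + (-881.3) + 115.4 + (-184.6) = -5256.2
(Excluded from the current account — capital account: capital transfers received from emigrants 85.2, acquisition of foreign patents and trademarks (non-produced assets) 109.8; financial account: purchases of foreign government bonds by domestic residents 747.4, acquisition of a foreign subsidiary by a resident firm (outward FDI) 1290.4.)

-5256.2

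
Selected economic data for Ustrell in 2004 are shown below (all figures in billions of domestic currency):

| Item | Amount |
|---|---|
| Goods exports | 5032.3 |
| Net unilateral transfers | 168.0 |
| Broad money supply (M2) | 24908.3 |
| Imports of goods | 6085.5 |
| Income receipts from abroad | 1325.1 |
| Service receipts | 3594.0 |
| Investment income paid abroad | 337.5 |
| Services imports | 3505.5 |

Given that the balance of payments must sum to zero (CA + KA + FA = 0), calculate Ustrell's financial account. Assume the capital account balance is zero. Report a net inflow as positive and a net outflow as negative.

-190.9

Goods balance = 5032.3 - 6085.5 = -1053.2
Services balance = 3594.0 - 3505.5 = 88.5
Trade balance (goods + services) = -1053.2 + 88.5 = -964.7
Net primary income = 1325.1 - 337.5 = 987.6
Net secondary income = 168.0
Current account = -964.7 + 987.6 + 168.0 = 190.9
Financial account = -(190.9) = -190.9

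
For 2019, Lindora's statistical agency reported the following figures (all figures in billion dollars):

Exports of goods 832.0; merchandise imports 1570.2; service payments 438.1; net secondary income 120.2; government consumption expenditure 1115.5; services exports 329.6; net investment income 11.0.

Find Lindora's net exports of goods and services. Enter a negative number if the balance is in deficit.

-846.7

Goods balance = 832.0 - 1570.2 = -738.2
Services balance = 329.6 - 438.1 = -108.5
Trade balance (goods + services) = -738.2 + (-108.5) = -846.7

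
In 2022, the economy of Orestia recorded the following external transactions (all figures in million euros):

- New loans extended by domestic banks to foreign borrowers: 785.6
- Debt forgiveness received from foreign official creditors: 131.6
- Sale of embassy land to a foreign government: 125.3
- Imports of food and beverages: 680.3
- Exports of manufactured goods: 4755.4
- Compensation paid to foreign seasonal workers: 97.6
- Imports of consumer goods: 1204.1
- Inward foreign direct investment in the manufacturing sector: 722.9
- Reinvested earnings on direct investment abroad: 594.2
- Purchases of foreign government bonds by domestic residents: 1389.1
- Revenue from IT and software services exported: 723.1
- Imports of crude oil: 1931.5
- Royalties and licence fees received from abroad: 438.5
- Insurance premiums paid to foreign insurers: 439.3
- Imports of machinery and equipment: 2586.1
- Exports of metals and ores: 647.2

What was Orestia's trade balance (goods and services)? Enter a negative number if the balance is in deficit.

Goods: -1204.1 - 680.3 - 1931.5 + 647.2 - 2586.1 + 4755.4 = -999.4
Services: -439.3 + 438.5 + 723.1 = 722.3
Trade balance = -999.4 + 722.3 = -277.1
(Excluded from the trade balance — financial account: new loans extended by domestic banks to foreign borrowers 785.6, inward foreign direct investment in the manufacturing sector 722.9, purchases of foreign government bonds by domestic residents 1389.1; capital account: debt forgiveness received from foreign official creditors 131.6, sale of embassy land to a foreign government 125.3; primary income: compensation paid to foreign seasonal workers 97.6, reinvested earnings on direct investment abroad 594.2.)

-277.1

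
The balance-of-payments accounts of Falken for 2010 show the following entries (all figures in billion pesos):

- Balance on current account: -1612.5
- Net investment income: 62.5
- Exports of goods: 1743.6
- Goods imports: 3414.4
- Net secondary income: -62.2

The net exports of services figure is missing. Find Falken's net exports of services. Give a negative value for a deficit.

Current account = goods balance + services balance + net primary income + net secondary income
Sum of the known components = -1670.5
Net exports of services = CA - (known components) = -1612.5 - (-1670.5) = 58.0

58.0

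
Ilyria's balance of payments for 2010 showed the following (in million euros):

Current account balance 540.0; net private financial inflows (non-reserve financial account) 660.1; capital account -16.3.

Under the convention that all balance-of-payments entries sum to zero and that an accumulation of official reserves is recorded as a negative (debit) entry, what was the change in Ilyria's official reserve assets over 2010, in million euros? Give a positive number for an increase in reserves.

Official reserve transactions balance = -(540.0 + (-16.3) + 660.1) = -1183.8
An accumulation of reserves is recorded as a debit (negative entry), so the change in the stock of reserves is the negative of that balance.
Change in official reserves = -(-1183.8) = 1183.8

1183.8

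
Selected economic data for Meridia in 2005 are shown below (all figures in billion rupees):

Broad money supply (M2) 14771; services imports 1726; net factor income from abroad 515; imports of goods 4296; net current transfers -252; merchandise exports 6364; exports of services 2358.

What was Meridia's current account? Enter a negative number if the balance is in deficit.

Goods balance = 6364 - 4296 = 2068
Services balance = 2358 - 1726 = 632
Trade balance (goods + services) = 2068 + 632 = 2700
Net primary income = 515
Net secondary income = -252
Current account = 2700 + 515 + (-252) = 2963

2963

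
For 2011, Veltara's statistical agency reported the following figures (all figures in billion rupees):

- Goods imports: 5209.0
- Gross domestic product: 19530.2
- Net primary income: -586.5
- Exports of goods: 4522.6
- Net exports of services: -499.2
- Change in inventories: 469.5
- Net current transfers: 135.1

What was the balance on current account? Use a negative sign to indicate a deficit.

-1637.0

Goods balance = 4522.6 - 5209.0 = -686.4
Services balance = -499.2
Trade balance (goods + services) = -686.4 + (-499.2) = -1185.6
Net primary income = -586.5
Net secondary income = 135.1
Current account = -1185.6 + (-586.5) + 135.1 = -1637.0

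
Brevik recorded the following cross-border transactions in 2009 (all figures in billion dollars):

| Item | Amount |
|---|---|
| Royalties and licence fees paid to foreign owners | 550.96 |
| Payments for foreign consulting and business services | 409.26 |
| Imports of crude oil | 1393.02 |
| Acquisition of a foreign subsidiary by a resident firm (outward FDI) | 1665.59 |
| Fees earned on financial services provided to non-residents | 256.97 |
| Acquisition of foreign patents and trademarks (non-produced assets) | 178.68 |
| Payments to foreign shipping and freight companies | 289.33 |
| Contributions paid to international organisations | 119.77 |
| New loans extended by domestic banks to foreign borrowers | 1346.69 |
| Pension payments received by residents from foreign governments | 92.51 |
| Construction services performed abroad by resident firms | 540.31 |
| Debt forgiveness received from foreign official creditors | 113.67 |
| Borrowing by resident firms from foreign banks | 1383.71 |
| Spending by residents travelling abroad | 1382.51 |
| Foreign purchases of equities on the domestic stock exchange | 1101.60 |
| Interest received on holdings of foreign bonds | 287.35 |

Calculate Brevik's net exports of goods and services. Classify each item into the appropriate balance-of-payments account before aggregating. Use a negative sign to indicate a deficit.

-3227.80

Goods: -1393.02
Services: -409.26 + 540.31 - 550.96 + 256.97 - 289.33 - 1382.51 = -1834.78
Trade balance = -1393.02 + (-1834.78) = -3227.80
(Excluded from the trade balance — financial account: acquisition of a foreign subsidiary by a resident firm (outward FDI) 1665.59, new loans extended by domestic banks to foreign borrowers 1346.69, borrowing by resident firms from foreign banks 1383.71, foreign purchases of equities on the domestic stock exchange 1101.60; capital account: acquisition of foreign patents and trademarks (non-produced assets) 178.68, debt forgiveness received from foreign official creditors 113.67; secondary income: contributions paid to international organisations 119.77, pension payments received by residents from foreign governments 92.51; primary income: interest received on holdings of foreign bonds 287.35.)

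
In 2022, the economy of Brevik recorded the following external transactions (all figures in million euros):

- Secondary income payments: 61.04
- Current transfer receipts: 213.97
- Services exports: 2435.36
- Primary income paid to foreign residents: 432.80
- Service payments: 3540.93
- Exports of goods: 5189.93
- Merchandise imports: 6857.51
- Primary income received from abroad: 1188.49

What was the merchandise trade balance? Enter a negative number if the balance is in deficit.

-1667.58

Goods balance = 5189.93 - 6857.51 = -1667.58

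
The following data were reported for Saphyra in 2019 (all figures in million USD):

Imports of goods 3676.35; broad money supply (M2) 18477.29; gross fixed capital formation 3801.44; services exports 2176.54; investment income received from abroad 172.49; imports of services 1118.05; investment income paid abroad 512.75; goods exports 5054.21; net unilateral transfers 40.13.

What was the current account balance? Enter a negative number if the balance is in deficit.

Goods balance = 5054.21 - 3676.35 = 1377.86
Services balance = 2176.54 - 1118.05 = 1058.49
Trade balance (goods + services) = 1377.86 + 1058.49 = 2436.35
Net primary income = 172.49 - 512.75 = -340.26
Net secondary income = 40.13
Current account = 2436.35 + (-340.26) + 40.13 = 2136.22

2136.22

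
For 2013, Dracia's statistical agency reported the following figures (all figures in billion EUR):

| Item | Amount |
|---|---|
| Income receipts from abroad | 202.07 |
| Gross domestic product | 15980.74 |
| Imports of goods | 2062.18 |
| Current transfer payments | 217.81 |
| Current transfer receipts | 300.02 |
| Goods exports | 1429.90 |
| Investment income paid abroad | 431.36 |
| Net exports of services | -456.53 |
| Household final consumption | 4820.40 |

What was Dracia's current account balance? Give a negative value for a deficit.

Goods balance = 1429.90 - 2062.18 = -632.28
Services balance = -456.53
Trade balance (goods + services) = -632.28 + (-456.53) = -1088.81
Net primary income = 202.07 - 431.36 = -229.29
Net secondary income = 300.02 - 217.81 = 82.21
Current account = -1088.81 + (-229.29) + 82.21 = -1235.89

-1235.89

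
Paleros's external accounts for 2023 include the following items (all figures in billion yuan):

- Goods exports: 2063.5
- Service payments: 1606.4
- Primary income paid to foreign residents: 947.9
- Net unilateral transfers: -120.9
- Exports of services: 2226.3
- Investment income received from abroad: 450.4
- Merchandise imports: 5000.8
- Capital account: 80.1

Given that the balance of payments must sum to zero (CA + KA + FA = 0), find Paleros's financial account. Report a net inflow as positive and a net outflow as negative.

2855.7

Goods balance = 2063.5 - 5000.8 = -2937.3
Services balance = 2226.3 - 1606.4 = 619.9
Trade balance (goods + services) = -2937.3 + 619.9 = -2317.4
Net primary income = 450.4 - 947.9 = -497.5
Net secondary income = -120.9
Current account = -2317.4 + (-497.5) + (-120.9) = -2935.8
Financial account = -(-2935.8 + 80.1) = 2855.7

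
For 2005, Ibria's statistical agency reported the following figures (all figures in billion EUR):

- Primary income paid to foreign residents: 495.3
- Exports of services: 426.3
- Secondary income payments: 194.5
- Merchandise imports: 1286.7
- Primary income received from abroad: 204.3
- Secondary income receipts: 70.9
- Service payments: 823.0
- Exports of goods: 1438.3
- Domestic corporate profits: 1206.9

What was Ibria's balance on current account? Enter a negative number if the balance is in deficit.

Goods balance = 1438.3 - 1286.7 = 151.6
Services balance = 426.3 - 823.0 = -396.7
Trade balance (goods + services) = 151.6 + (-396.7) = -245.1
Net primary income = 204.3 - 495.3 = -291.0
Net secondary income = 70.9 - 194.5 = -123.6
Current account = -245.1 + (-291.0) + (-123.6) = -659.7

-659.7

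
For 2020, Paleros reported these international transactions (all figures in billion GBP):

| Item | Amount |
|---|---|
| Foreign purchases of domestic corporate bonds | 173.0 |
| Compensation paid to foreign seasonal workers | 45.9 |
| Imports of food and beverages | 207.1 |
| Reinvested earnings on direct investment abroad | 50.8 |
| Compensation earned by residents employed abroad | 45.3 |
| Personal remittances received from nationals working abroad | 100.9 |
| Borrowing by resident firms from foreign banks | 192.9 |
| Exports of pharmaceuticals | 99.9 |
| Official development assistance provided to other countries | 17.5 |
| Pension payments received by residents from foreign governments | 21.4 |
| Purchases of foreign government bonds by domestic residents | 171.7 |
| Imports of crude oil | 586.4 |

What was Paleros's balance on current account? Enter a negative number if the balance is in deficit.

Goods: -207.1 - 586.4 + 99.9 = -693.6
Primary income: 50.8 + 45.3 - 45.9 = 50.2
Secondary income: 100.9 - 17.5 + 21.4 = 104.8
Current account = (-693.6) + 50.2 + 104.8 = -538.6
(Excluded from the current account — financial account: foreign purchases of domestic corporate bonds 173.0, borrowing by resident firms from foreign banks 192.9, purchases of foreign government bonds by domestic residents 171.7.)

-538.6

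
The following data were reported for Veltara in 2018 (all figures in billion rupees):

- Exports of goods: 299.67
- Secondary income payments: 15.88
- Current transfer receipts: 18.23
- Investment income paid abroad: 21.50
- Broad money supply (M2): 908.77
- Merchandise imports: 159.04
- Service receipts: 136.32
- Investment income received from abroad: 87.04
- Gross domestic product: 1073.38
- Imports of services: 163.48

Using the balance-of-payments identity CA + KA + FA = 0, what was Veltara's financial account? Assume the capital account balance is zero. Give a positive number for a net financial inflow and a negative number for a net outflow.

-181.36

Goods balance = 299.67 - 159.04 = 140.63
Services balance = 136.32 - 163.48 = -27.16
Trade balance (goods + services) = 140.63 + (-27.16) = 113.47
Net primary income = 87.04 - 21.50 = 65.54
Net secondary income = 18.23 - 15.88 = 2.35
Current account = 113.47 + 65.54 + 2.35 = 181.36
Financial account = -(181.36) = -181.36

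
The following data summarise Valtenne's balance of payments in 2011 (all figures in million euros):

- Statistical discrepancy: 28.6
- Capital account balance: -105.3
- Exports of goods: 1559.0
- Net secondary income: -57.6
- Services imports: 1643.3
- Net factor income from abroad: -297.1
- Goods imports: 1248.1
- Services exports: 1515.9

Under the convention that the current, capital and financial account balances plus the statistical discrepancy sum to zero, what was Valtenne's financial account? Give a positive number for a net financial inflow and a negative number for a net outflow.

247.9

Goods balance = 1559.0 - 1248.1 = 310.9
Services balance = 1515.9 - 1643.3 = -127.4
Trade balance (goods + services) = 310.9 + (-127.4) = 183.5
Net primary income = -297.1
Net secondary income = -57.6
Current account = 183.5 + (-297.1) + (-57.6) = -171.2
Financial account = -(-171.2 + (-105.3) + 28.6) = 247.9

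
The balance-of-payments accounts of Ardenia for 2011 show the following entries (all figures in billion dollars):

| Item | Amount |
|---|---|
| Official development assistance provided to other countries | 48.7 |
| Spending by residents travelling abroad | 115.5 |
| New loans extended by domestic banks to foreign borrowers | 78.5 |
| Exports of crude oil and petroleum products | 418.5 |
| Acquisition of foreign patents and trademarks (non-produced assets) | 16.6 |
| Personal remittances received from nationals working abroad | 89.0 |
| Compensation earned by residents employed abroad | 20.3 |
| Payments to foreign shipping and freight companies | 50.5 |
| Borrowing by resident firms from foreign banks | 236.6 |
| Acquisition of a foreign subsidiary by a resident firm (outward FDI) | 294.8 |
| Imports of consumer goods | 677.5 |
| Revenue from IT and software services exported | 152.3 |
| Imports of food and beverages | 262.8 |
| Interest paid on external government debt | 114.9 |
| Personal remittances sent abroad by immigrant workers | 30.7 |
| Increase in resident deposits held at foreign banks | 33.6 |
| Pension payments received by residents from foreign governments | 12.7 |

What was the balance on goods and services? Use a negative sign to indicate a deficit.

Goods: 418.5 - 262.8 - 677.5 = -521.8
Services: 152.3 - 50.5 - 115.5 = -13.7
Trade balance = -521.8 + (-13.7) = -535.5
(Excluded from the trade balance — secondary income: official development assistance provided to other countries 48.7, personal remittances received from nationals working abroad 89.0, personal remittances sent abroad by immigrant workers 30.7, pension payments received by residents from foreign governments 12.7; financial account: new loans extended by domestic banks to foreign borrowers 78.5, borrowing by resident firms from foreign banks 236.6, acquisition of a foreign subsidiary by a resident firm (outward FDI) 294.8, increase in resident deposits held at foreign banks 33.6; capital account: acquisition of foreign patents and trademarks (non-produced assets) 16.6; primary income: compensation earned by residents employed abroad 20.3, interest paid on external government debt 114.9.)

-535.5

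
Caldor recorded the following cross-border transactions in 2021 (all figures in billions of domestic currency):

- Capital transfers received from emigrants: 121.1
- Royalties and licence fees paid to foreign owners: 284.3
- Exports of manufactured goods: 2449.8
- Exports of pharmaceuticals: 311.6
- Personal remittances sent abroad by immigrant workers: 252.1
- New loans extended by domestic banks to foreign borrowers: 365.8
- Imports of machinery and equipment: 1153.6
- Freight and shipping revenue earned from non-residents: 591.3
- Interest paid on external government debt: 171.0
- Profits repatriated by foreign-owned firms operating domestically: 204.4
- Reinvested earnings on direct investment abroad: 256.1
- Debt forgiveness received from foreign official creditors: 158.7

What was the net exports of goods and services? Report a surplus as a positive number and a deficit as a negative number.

Goods: -1153.6 + 2449.8 + 311.6 = 1607.8
Services: 591.3 - 284.3 = 307.0
Trade balance = 1607.8 + 307.0 = 1914.8
(Excluded from the trade balance — capital account: capital transfers received from emigrants 121.1, debt forgiveness received from foreign official creditors 158.7; secondary income: personal remittances sent abroad by immigrant workers 252.1; financial account: new loans extended by domestic banks to foreign borrowers 365.8; primary income: interest paid on external government debt 171.0, profits repatriated by foreign-owned firms operating domestically 204.4, reinvested earnings on direct investment abroad 256.1.)

1914.8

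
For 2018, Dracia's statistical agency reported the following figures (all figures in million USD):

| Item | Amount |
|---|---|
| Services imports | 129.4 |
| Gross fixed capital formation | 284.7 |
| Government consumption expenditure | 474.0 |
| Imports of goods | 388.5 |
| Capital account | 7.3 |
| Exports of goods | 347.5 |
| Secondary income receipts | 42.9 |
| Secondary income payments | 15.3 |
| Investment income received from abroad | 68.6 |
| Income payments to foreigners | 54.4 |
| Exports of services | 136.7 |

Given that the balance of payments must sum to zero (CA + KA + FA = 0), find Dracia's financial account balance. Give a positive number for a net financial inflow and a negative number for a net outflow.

-15.4

Goods balance = 347.5 - 388.5 = -41.0
Services balance = 136.7 - 129.4 = 7.3
Trade balance (goods + services) = -41.0 + 7.3 = -33.7
Net primary income = 68.6 - 54.4 = 14.2
Net secondary income = 42.9 - 15.3 = 27.6
Current account = -33.7 + 14.2 + 27.6 = 8.1
Financial account = -(8.1 + 7.3) = -15.4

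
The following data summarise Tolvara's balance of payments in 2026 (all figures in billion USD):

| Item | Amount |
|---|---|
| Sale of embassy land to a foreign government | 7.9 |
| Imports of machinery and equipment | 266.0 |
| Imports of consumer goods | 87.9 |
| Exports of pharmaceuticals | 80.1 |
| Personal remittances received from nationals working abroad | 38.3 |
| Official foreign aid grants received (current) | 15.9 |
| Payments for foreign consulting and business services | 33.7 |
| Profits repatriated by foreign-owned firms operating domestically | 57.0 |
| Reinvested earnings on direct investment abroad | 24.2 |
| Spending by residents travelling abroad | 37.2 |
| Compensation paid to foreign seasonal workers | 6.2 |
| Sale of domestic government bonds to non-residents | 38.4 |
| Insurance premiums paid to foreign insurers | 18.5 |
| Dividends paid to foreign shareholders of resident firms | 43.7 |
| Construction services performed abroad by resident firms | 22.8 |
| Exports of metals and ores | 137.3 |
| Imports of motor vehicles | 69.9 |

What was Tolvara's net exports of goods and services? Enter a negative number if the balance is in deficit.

Goods: 80.1 - 266.0 + 137.3 - 87.9 - 69.9 = -206.4
Services: -37.2 - 33.7 + 22.8 - 18.5 = -66.6
Trade balance = -206.4 + (-66.6) = -273.0
(Excluded from the trade balance — capital account: sale of embassy land to a foreign government 7.9; secondary income: personal remittances received from nationals working abroad 38.3, official foreign aid grants received (current) 15.9; primary income: profits repatriated by foreign-owned firms operating domestically 57.0, reinvested earnings on direct investment abroad 24.2, compensation paid to foreign seasonal workers 6.2, dividends paid to foreign shareholders of resident firms 43.7; financial account: sale of domestic government bonds to non-residents 38.4.)

-273.0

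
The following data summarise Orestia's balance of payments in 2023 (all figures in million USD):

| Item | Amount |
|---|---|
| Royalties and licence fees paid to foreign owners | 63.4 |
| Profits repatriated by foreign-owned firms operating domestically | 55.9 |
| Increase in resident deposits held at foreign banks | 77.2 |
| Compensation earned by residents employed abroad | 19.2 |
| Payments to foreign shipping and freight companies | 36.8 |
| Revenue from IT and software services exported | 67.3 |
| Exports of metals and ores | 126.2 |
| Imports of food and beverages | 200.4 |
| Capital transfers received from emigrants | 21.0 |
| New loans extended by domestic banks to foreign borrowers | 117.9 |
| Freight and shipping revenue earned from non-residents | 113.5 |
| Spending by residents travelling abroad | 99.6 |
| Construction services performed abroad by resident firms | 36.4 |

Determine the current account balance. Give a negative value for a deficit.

Goods: 126.2 - 200.4 = -74.2
Services: -99.6 + 113.5 + 67.3 - 63.4 + 36.4 - 36.8 = 17.4
Primary income: -55.9 + 19.2 = -36.7
Current account = (-74.2) + 17.4 + (-36.7) = -93.5
(Excluded from the current account — financial account: increase in resident deposits held at foreign banks 77.2, new loans extended by domestic banks to foreign borrowers 117.9; capital account: capital transfers received from emigrants 21.0.)

-93.5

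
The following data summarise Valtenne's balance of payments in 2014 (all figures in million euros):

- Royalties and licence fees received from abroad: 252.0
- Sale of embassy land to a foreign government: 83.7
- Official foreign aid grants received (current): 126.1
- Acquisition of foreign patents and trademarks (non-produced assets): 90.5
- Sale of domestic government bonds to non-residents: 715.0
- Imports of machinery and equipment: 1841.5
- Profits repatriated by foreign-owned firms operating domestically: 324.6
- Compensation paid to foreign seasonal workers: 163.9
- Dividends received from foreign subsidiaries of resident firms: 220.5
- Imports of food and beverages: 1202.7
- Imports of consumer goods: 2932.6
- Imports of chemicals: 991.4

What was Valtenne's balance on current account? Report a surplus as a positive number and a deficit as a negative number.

-6858.1

Goods: -1841.5 - 991.4 - 1202.7 - 2932.6 = -6968.2
Services: 252.0
Primary income: 220.5 - 324.6 - 163.9 = -268.0
Secondary income: 126.1
Current account = (-6968.2) + 252.0 + (-268.0) + 126.1 = -6858.1
(Excluded from the current account — capital account: sale of embassy land to a foreign government 83.7, acquisition of foreign patents and trademarks (non-produced assets) 90.5; financial account: sale of domestic government bonds to non-residents 715.0.)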